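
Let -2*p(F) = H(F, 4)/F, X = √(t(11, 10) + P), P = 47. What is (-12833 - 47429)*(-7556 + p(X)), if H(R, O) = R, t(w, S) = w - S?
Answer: 455369803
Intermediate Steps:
X = 4*√3 (X = √((11 - 1*10) + 47) = √((11 - 10) + 47) = √(1 + 47) = √48 = 4*√3 ≈ 6.9282)
p(F) = -½ (p(F) = -F/(2*F) = -½*1 = -½)
(-12833 - 47429)*(-7556 + p(X)) = (-12833 - 47429)*(-7556 - ½) = -60262*(-15113/2) = 455369803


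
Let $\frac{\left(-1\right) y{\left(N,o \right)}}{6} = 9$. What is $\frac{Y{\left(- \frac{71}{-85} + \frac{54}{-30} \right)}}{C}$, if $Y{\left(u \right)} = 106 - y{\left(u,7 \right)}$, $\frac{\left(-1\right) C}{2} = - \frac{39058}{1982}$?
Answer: $\frac{79280}{19529} \approx 4.0596$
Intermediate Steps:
$y{\left(N,o \right)} = -54$ ($y{\left(N,o \right)} = \left(-6\right) 9 = -54$)
$C = \frac{39058}{991}$ ($C = - 2 \left(- \frac{39058}{1982}\right) = - 2 \left(\left(-39058\right) \frac{1}{1982}\right) = \left(-2\right) \left(- \frac{19529}{991}\right) = \frac{39058}{991} \approx 39.413$)
$Y{\left(u \right)} = 160$ ($Y{\left(u \right)} = 106 - -54 = 106 + 54 = 160$)
$\frac{Y{\left(- \frac{71}{-85} + \frac{54}{-30} \right)}}{C} = \frac{160}{\frac{39058}{991}} = 160 \cdot \frac{991}{39058} = \frac{79280}{19529}$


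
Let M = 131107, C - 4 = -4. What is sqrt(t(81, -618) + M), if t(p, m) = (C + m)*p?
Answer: sqrt(81049) ≈ 284.69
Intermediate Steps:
C = 0 (C = 4 - 4 = 0)
t(p, m) = m*p (t(p, m) = (0 + m)*p = m*p)
sqrt(t(81, -618) + M) = sqrt(-618*81 + 131107) = sqrt(-50058 + 131107) = sqrt(81049)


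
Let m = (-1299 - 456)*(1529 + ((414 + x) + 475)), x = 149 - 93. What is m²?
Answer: 18851835096900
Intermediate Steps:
x = 56
m = -4341870 (m = (-1299 - 456)*(1529 + ((414 + 56) + 475)) = -1755*(1529 + (470 + 475)) = -1755*(1529 + 945) = -1755*2474 = -4341870)
m² = (-4341870)² = 18851835096900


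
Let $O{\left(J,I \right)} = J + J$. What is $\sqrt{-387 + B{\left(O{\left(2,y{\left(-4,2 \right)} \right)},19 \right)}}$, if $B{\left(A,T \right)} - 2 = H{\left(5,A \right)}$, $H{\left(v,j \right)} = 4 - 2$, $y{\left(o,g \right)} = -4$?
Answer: $i \sqrt{383} \approx 19.57 i$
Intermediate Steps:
$H{\left(v,j \right)} = 2$
$O{\left(J,I \right)} = 2 J$
$B{\left(A,T \right)} = 4$ ($B{\left(A,T \right)} = 2 + 2 = 4$)
$\sqrt{-387 + B{\left(O{\left(2,y{\left(-4,2 \right)} \right)},19 \right)}} = \sqrt{-387 + 4} = \sqrt{-383} = i \sqrt{383}$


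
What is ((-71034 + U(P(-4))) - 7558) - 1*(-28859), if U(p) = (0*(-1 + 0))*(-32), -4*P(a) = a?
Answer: -49733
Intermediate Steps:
P(a) = -a/4
U(p) = 0 (U(p) = (0*(-1))*(-32) = 0*(-32) = 0)
((-71034 + U(P(-4))) - 7558) - 1*(-28859) = ((-71034 + 0) - 7558) - 1*(-28859) = (-71034 - 7558) + 28859 = -78592 + 28859 = -49733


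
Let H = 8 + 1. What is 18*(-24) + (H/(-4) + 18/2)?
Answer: -1701/4 ≈ -425.25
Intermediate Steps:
H = 9
18*(-24) + (H/(-4) + 18/2) = 18*(-24) + (9/(-4) + 18/2) = -432 + (9*(-¼) + 18*(½)) = -432 + (-9/4 + 9) = -432 + 27/4 = -1701/4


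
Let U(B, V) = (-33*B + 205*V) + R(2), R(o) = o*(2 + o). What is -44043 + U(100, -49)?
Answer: -57380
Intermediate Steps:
U(B, V) = 8 - 33*B + 205*V (U(B, V) = (-33*B + 205*V) + 2*(2 + 2) = (-33*B + 205*V) + 2*4 = (-33*B + 205*V) + 8 = 8 - 33*B + 205*V)
-44043 + U(100, -49) = -44043 + (8 - 33*100 + 205*(-49)) = -44043 + (8 - 3300 - 10045) = -44043 - 13337 = -57380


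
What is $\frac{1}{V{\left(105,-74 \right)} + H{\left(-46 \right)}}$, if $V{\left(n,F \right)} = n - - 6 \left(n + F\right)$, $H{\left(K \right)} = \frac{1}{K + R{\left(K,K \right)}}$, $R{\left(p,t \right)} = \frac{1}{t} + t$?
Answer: $\frac{4233}{1231757} \approx 0.0034366$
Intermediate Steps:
$R{\left(p,t \right)} = t + \frac{1}{t}$
$H{\left(K \right)} = \frac{1}{\frac{1}{K} + 2 K}$ ($H{\left(K \right)} = \frac{1}{K + \left(K + \frac{1}{K}\right)} = \frac{1}{\frac{1}{K} + 2 K}$)
$V{\left(n,F \right)} = 6 F + 7 n$ ($V{\left(n,F \right)} = n - - 6 \left(F + n\right) = n - \left(- 6 F - 6 n\right) = n + \left(6 F + 6 n\right) = 6 F + 7 n$)
$\frac{1}{V{\left(105,-74 \right)} + H{\left(-46 \right)}} = \frac{1}{\left(6 \left(-74\right) + 7 \cdot 105\right) - \frac{46}{1 + 2 \left(-46\right)^{2}}} = \frac{1}{\left(-444 + 735\right) - \frac{46}{1 + 2 \cdot 2116}} = \frac{1}{291 - \frac{46}{1 + 4232}} = \frac{1}{291 - \frac{46}{4233}} = \frac{1}{\frac{1231757}{4233}} = \frac{4233}{1231757}$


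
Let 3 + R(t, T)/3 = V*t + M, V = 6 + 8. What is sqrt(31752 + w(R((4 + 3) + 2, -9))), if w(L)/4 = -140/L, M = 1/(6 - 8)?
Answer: 2*sqrt(3500490)/21 ≈ 178.19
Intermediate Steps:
V = 14
M = -1/2 (M = 1/(-2) = -1/2 ≈ -0.50000)
R(t, T) = -21/2 + 42*t (R(t, T) = -9 + 3*(14*t - 1/2) = -9 + 3*(-1/2 + 14*t) = -9 + (-3/2 + 42*t) = -21/2 + 42*t)
w(L) = -560/L (w(L) = 4*(-140/L) = -560/L)
sqrt(31752 + w(R((4 + 3) + 2, -9))) = sqrt(31752 - 560/(-21/2 + 42*((4 + 3) + 2))) = sqrt(31752 - 560/(-21/2 + 42*(7 + 2))) = sqrt(31752 - 560/(-21/2 + 42*9)) = sqrt(31752 - 560/(-21/2 + 378)) = sqrt(31752 - 560/735/2) = sqrt(31752 - 560*2/735) = sqrt(31752 - 32/21) = sqrt(666760/21) = 2*sqrt(3500490)/21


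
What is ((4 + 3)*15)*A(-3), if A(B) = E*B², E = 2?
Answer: 1890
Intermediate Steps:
A(B) = 2*B²
((4 + 3)*15)*A(-3) = ((4 + 3)*15)*(2*(-3)²) = (7*15)*(2*9) = 105*18 = 1890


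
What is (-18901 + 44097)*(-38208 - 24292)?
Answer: -1574750000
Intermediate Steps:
(-18901 + 44097)*(-38208 - 24292) = 25196*(-62500) = -1574750000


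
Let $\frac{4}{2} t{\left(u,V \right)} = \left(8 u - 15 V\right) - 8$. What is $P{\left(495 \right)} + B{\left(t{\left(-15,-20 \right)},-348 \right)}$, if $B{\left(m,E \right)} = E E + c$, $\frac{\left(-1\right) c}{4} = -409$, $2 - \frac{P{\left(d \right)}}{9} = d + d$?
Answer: $113848$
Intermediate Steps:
$P{\left(d \right)} = 18 - 18 d$ ($P{\left(d \right)} = 18 - 9 \left(d + d\right) = 18 - 9 \cdot 2 d = 18 - 18 d$)
$c = 1636$ ($c = \left(-4\right) \left(-409\right) = 1636$)
$t{\left(u,V \right)} = -4 + 4 u - \frac{15 V}{2}$ ($t{\left(u,V \right)} = \frac{\left(8 u - 15 V\right) - 8}{2} = \frac{\left(- 15 V + 8 u\right) - 8}{2} = \frac{-8 - 15 V + 8 u}{2} = -4 + 4 u - \frac{15 V}{2}$)
$B{\left(m,E \right)} = 1636 + E^{2}$ ($B{\left(m,E \right)} = E E + 1636 = E^{2} + 1636 = 1636 + E^{2}$)
$P{\left(495 \right)} + B{\left(t{\left(-15,-20 \right)},-348 \right)} = \left(18 - 8910\right) + \left(1636 + \left(-348\right)^{2}\right) = \left(18 - 8910\right) + \left(1636 + 121104\right) = -8892 + 122740 = 113848$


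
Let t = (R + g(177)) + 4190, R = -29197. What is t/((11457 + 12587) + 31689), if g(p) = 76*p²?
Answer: 2355997/55733 ≈ 42.273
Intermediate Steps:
t = 2355997 (t = (-29197 + 76*177²) + 4190 = (-29197 + 76*31329) + 4190 = (-29197 + 2381004) + 4190 = 2351807 + 4190 = 2355997)
t/((11457 + 12587) + 31689) = 2355997/((11457 + 12587) + 31689) = 2355997/(24044 + 31689) = 2355997/55733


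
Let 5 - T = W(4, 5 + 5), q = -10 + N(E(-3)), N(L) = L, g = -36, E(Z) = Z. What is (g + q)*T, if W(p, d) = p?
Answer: -49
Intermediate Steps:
q = -13 (q = -10 - 3 = -13)
T = 1 (T = 5 - 1*4 = 5 - 4 = 1)
(g + q)*T = (-36 - 13)*1 = -49*1 = -49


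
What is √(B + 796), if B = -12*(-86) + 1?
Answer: √1829 ≈ 42.767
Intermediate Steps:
B = 1033 (B = 1032 + 1 = 1033)
√(B + 796) = √(1033 + 796) = √1829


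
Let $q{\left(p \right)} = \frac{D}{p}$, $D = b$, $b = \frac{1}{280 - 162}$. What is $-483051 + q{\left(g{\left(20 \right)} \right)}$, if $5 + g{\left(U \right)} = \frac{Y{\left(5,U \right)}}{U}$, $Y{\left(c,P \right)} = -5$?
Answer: $- \frac{598500191}{1239} \approx -4.8305 \cdot 10^{5}$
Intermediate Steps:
$b = \frac{1}{118} \approx 0.0084746$
$g{\left(U \right)} = -5 - \frac{5}{U}$
$D = \frac{1}{118} \approx 0.0084746$
$q{\left(p \right)} = \frac{1}{118 p}$
$-483051 + q{\left(g{\left(20 \right)} \right)} = -483051 + \frac{1}{118 \left(-5 - \frac{5}{20}\right)} = -483051 + \frac{1}{118 \left(-5 - \frac{1}{4}\right)} = -483051 + \frac{1}{118 \left(- \frac{21}{4}\right)} = -483051 + \frac{1}{118} \left(- \frac{4}{21}\right) = -483051 - \frac{2}{1239} = - \frac{598500191}{1239}$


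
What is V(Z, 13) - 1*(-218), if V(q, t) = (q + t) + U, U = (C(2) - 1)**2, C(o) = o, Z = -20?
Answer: 212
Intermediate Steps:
U = 1 (U = (2 - 1)**2 = 1**2 = 1)
V(q, t) = 1 + q + t (V(q, t) = (q + t) + 1 = 1 + q + t)
V(Z, 13) - 1*(-218) = (1 - 20 + 13) - 1*(-218) = -6 + 218 = 212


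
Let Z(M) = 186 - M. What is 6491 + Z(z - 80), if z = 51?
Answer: 6706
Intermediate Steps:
6491 + Z(z - 80) = 6491 + (186 - (51 - 80)) = 6491 + (186 - 1*(-29)) = 6491 + (186 + 29) = 6491 + 215 = 6706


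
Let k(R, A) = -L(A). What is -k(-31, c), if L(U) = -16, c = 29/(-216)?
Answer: -16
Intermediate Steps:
c = -29/216 (c = 29*(-1/216) = -29/216 ≈ -0.13426)
k(R, A) = 16 (k(R, A) = -1*(-16) = 16)
-k(-31, c) = -1*16 = -16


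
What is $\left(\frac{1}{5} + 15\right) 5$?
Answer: $76$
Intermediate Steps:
$\left(\frac{1}{5} + 15\right) 5 = \frac{76}{5} \cdot 5 = 76$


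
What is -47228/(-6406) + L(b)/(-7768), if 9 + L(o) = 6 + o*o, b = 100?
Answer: 151413161/24880904 ≈ 6.0855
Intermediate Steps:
L(o) = -3 + o**2 (L(o) = -9 + (6 + o*o) = -9 + (6 + o**2) = -3 + o**2)
-47228/(-6406) + L(b)/(-7768) = -47228/(-6406) + (-3 + 100**2)/(-7768) = -47228*(-1/6406) + (-3 + 10000)*(-1/7768) = 23614/3203 + 9997*(-1/7768) = 23614/3203 - 9997/7768 = 151413161/24880904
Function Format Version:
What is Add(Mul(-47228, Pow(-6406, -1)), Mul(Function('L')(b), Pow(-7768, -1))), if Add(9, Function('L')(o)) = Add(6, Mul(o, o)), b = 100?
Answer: Rational(151413161, 24880904) ≈ 6.0855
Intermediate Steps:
Function('L')(o) = Add(-3, Pow(o, 2)) (Function('L')(o) = Add(-9, Add(6, Mul(o, o))) = Add(-9, Add(6, Pow(o, 2))) = Add(-3, Pow(o, 2)))
Add(Mul(-47228, Pow(-6406, -1)), Mul(Function('L')(b), Pow(-7768, -1))) = Add(Mul(-47228, Pow(-6406, -1)), Mul(Add(-3, Pow(100, 2)), Pow(-7768, -1))) = Add(Mul(-47228, Rational(-1, 6406)), Mul(Add(-3, 10000), Rational(-1, 7768))) = Add(Rational(23614, 3203), Mul(9997, Rational(-1, 7768))) = Add(Rational(23614, 3203), Rational(-9997, 7768)) = Rational(151413161, 24880904)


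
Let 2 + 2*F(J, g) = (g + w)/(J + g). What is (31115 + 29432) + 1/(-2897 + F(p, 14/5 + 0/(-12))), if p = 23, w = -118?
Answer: 7550816327/124710 ≈ 60547.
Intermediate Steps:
F(J, g) = -1 + (-118 + g)/(2*(J + g)) (F(J, g) = -1 + ((g - 118)/(J + g))/2 = -1 + ((-118 + g)/(J + g))/2 = -1 + (-118 + g)/(2*(J + g)))
(31115 + 29432) + 1/(-2897 + F(p, 14/5 + 0/(-12))) = (31115 + 29432) + 1/(-2897 + (-59 - 1*23 - (14/5 + 0/(-12))/2)/(23 + (14/5 + 0/(-12)))) = 60547 + 1/(-2897 + (-59 - 23 - (14*(⅕) + 0*(-1/12))/2)/(23 + (14*(⅕) + 0*(-1/12)))) = 60547 + 1/(-2897 + (-59 - 23 - (14/5 + 0)/2)/(23 + (14/5 + 0))) = 60547 + 1/(-2897 + (-59 - 23 - ½*14/5)/(23 + 14/5)) = 60547 + 1/(-2897 + (-59 - 23 - 7/5)/(129/5)) = 60547 + 1/(-2897 + (5/129)*(-417/5)) = 60547 + 1/(-2897 - 139/43) = 60547 + 1/(-124710/43) = 60547 - 43/124710 = 7550816327/124710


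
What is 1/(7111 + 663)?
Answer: 1/7774 ≈ 0.00012863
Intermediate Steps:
1/(7111 + 663) = 1/7774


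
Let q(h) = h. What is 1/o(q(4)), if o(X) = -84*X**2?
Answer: -1/1344 ≈ -0.00074405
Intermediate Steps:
1/o(q(4)) = 1/(-84*4**2) = 1/(-84*16) = 1/(-1344) = -1/1344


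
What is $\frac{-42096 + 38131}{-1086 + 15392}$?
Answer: $- \frac{3965}{14306} \approx -0.27716$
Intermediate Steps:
$\frac{-42096 + 38131}{-1086 + 15392} = - \frac{3965}{14306}$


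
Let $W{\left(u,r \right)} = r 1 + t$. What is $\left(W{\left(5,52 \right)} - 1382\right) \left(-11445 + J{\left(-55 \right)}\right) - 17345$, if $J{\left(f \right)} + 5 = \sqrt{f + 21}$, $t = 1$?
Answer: $15199705 - 1329 i \sqrt{34} \approx 1.52 \cdot 10^{7} - 7749.3 i$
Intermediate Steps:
$W{\left(u,r \right)} = 1 + r$ ($W{\left(u,r \right)} = r 1 + 1 = r + 1 = 1 + r$)
$J{\left(f \right)} = -5 + \sqrt{21 + f}$ ($J{\left(f \right)} = -5 + \sqrt{f + 21} = -5 + \sqrt{21 + f}$)
$\left(W{\left(5,52 \right)} - 1382\right) \left(-11445 + J{\left(-55 \right)}\right) - 17345 = \left(\left(1 + 52\right) - 1382\right) \left(-11445 - \left(5 - \sqrt{21 - 55}\right)\right) - 17345 = \left(53 - 1382\right) \left(-11445 - \left(5 - \sqrt{-34}\right)\right) - 17345 = - 1329 \left(-11445 - \left(5 - i \sqrt{34}\right)\right) - 17345 = - 1329 \left(-11450 + i \sqrt{34}\right) - 17345 = \left(15217050 - 1329 i \sqrt{34}\right) - 17345 = 15199705 - 1329 i \sqrt{34}$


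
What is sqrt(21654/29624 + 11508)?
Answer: sqrt(1193271261)/322 ≈ 107.28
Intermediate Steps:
sqrt(21654/29624 + 11508) = sqrt(21654*(1/29624) + 11508) = sqrt(10827/14812 + 11508) = sqrt(170467323/14812) = sqrt(1193271261)/322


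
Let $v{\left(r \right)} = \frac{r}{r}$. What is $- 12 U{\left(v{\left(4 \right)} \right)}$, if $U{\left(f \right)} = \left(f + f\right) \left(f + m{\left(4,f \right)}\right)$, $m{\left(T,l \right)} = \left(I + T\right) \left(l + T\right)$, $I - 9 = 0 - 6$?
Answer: $-864$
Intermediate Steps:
$I = 3$ ($I = 9 + \left(0 - 6\right) = 9 - 6 = 3$)
$v{\left(r \right)} = 1$
$m{\left(T,l \right)} = \left(3 + T\right) \left(T + l\right)$ ($m{\left(T,l \right)} = \left(3 + T\right) \left(l + T\right) = \left(3 + T\right) \left(T + l\right)$)
$U{\left(f \right)} = 2 f \left(28 + 8 f\right)$ ($U{\left(f \right)} = \left(f + f\right) \left(f + \left(4^{2} + 3 \cdot 4 + 3 f + 4 f\right)\right) = 2 f \left(f + \left(16 + 12 + 3 f + 4 f\right)\right) = 2 f \left(f + \left(28 + 7 f\right)\right) = 2 f \left(28 + 8 f\right)$)
$- 12 U{\left(v{\left(4 \right)} \right)} = - 12 \cdot 8 \cdot 1 \left(7 + 2 \cdot 1\right) = - 12 \cdot 8 \cdot 1 \left(7 + 2\right) = - 12 \cdot 8 \cdot 1 \cdot 9 = \left(-12\right) 72 = -864$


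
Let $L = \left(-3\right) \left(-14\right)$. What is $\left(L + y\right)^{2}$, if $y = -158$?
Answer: $13456$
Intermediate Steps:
$L = 42$
$\left(L + y\right)^{2} = \left(42 - 158\right)^{2} = \left(-116\right)^{2} = 13456$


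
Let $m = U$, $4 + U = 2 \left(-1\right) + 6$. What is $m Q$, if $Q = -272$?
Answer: $0$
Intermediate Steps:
$U = 0$ ($U = -4 + \left(2 \left(-1\right) + 6\right) = -4 + \left(-2 + 6\right) = -4 + 4 = 0$)
$m = 0$
$m Q = 0 \left(-272\right) = 0$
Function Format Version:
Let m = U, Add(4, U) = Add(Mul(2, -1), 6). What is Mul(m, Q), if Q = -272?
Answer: 0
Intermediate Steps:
U = 0 (U = Add(-4, Add(Mul(2, -1), 6)) = Add(-4, Add(-2, 6)) = Add(-4, 4) = 0)
m = 0
Mul(m, Q) = Mul(0, -272) = 0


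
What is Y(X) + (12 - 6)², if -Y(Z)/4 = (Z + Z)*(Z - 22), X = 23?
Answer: -148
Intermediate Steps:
Y(Z) = -8*Z*(-22 + Z) (Y(Z) = -4*(Z + Z)*(Z - 22) = -4*2*Z*(-22 + Z) = -8*Z*(-22 + Z))
Y(X) + (12 - 6)² = 8*23*(22 - 1*23) + (12 - 6)² = 8*23*(22 - 23) + 6² = 8*23*(-1) + 36 = -184 + 36 = -148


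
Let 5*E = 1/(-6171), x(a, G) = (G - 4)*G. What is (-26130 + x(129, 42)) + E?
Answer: -756996571/30855 ≈ -24534.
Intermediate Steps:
x(a, G) = G*(-4 + G) (x(a, G) = (-4 + G)*G = G*(-4 + G))
E = -1/30855 (E = (⅕)/(-6171) = (⅕)*(-1/6171) = -1/30855 ≈ -3.2410e-5)
(-26130 + x(129, 42)) + E = (-26130 + 42*(-4 + 42)) - 1/30855 = (-26130 + 42*38) - 1/30855 = (-26130 + 1596) - 1/30855 = -24534 - 1/30855 = -756996571/30855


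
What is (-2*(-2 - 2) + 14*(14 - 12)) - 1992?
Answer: -1956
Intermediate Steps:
(-2*(-2 - 2) + 14*(14 - 12)) - 1992 = (-2*(-4) + 14*2) - 1992 = (8 + 28) - 1992 = 36 - 1992 = -1956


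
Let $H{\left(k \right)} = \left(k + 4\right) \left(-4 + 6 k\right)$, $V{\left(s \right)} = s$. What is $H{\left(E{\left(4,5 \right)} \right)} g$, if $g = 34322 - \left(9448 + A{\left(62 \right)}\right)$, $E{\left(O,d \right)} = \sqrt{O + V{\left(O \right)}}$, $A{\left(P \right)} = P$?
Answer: $793984 + 992480 \sqrt{2} \approx 2.1976 \cdot 10^{6}$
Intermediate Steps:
$E{\left(O,d \right)} = \sqrt{2} \sqrt{O}$ ($E{\left(O,d \right)} = \sqrt{O + O} = \sqrt{2 O} = \sqrt{2} \sqrt{O}$)
$H{\left(k \right)} = \left(-4 + 6 k\right) \left(4 + k\right)$ ($H{\left(k \right)} = \left(4 + k\right) \left(-4 + 6 k\right) = \left(-4 + 6 k\right) \left(4 + k\right)$)
$g = 24812$ ($g = 34322 - 9510 = 24812$)
$H{\left(E{\left(4,5 \right)} \right)} g = \left(-16 + 6 \left(\sqrt{2} \sqrt{4}\right)^{2} + 20 \sqrt{2} \sqrt{4}\right) 24812 = \left(-16 + 6 \left(\sqrt{2} \cdot 2\right)^{2} + 20 \sqrt{2} \cdot 2\right) 24812 = \left(-16 + 6 \left(2 \sqrt{2}\right)^{2} + 20 \cdot 2 \sqrt{2}\right) 24812 = \left(-16 + 6 \cdot 8 + 40 \sqrt{2}\right) 24812 = \left(-16 + 48 + 40 \sqrt{2}\right) 24812 = \left(32 + 40 \sqrt{2}\right) 24812 = 793984 + 992480 \sqrt{2}$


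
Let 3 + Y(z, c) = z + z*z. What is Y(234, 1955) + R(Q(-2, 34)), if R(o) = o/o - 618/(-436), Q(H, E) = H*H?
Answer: 11987693/218 ≈ 54989.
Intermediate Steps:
Q(H, E) = H²
Y(z, c) = -3 + z + z² (Y(z, c) = -3 + (z + z*z) = -3 + (z + z²) = -3 + z + z²)
R(o) = 527/218 (R(o) = 1 - 618*(-1/436) = 1 + 309/218 = 527/218)
Y(234, 1955) + R(Q(-2, 34)) = (-3 + 234 + 234²) + 527/218 = (-3 + 234 + 54756) + 527/218 = 54987 + 527/218 = 11987693/218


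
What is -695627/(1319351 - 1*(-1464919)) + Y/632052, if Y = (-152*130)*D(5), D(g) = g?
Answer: -59563192717/146650285170 ≈ -0.40616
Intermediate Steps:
Y = -98800 (Y = -152*130*5 = -19760*5 = -98800)
-695627/(1319351 - 1*(-1464919)) + Y/632052 = -695627/(1319351 - 1*(-1464919)) - 98800/632052 = -695627/(1319351 + 1464919) - 98800*1/632052 = -695627/2784270 - 24700/158013 = -59563192717/146650285170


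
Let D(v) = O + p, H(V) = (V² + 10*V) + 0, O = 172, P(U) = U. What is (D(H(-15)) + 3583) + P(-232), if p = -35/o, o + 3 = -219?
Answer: 782141/222 ≈ 3523.2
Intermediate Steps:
o = -222 (o = -3 - 219 = -222)
H(V) = V² + 10*V
p = 35/222 (p = -35/(-222) = -35*(-1/222) = 35/222 ≈ 0.15766)
D(v) = 38219/222 (D(v) = 172 + 35/222 = 38219/222)
(D(H(-15)) + 3583) + P(-232) = (38219/222 + 3583) - 232 = 833645/222 - 232 = 782141/222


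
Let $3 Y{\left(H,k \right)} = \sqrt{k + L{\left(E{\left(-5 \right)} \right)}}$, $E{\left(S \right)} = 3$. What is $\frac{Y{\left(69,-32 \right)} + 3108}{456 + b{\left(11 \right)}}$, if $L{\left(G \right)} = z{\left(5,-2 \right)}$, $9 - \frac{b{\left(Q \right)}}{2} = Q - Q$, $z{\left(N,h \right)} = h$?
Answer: $\frac{518}{79} + \frac{i \sqrt{34}}{1422} \approx 6.557 + 0.0041005 i$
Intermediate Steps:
$b{\left(Q \right)} = 18$ ($b{\left(Q \right)} = 18 - 2 \left(Q - Q\right) = 18 - 0 = 18 + 0 = 18$)
$L{\left(G \right)} = -2$
$Y{\left(H,k \right)} = \frac{\sqrt{-2 + k}}{3}$ ($Y{\left(H,k \right)} = \frac{\sqrt{k - 2}}{3} = \frac{\sqrt{-2 + k}}{3}$)
$\frac{Y{\left(69,-32 \right)} + 3108}{456 + b{\left(11 \right)}} = \frac{\frac{\sqrt{-2 - 32}}{3} + 3108}{456 + 18} = \frac{\frac{\sqrt{-34}}{3} + 3108}{474} = \left(\frac{i \sqrt{34}}{3} + 3108\right) \frac{1}{474} = \left(3108 + \frac{i \sqrt{34}}{3}\right) \frac{1}{474} = \frac{518}{79} + \frac{i \sqrt{34}}{1422}$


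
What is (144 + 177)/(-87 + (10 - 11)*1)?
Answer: -321/88 ≈ -3.6477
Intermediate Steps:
(144 + 177)/(-87 + (10 - 11)*1) = 321/(-87 - 1*1) = 321/(-87 - 1) = 321/(-88) = 321*(-1/88) = -321/88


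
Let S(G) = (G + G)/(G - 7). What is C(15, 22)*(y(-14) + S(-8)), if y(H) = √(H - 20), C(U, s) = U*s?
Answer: 352 + 330*I*√34 ≈ 352.0 + 1924.2*I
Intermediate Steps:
y(H) = √(-20 + H)
S(G) = 2*G/(-7 + G) (S(G) = (2*G)/(-7 + G) = 2*G/(-7 + G))
C(15, 22)*(y(-14) + S(-8)) = (15*22)*(√(-20 - 14) + 2*(-8)/(-7 - 8)) = 330*(√(-34) + 2*(-8)/(-15)) = 330*(I*√34 + 2*(-8)*(-1/15)) = 330*(I*√34 + 16/15) = 330*(16/15 + I*√34) = 352 + 330*I*√34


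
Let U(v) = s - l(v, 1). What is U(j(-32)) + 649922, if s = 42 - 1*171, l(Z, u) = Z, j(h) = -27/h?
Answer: 20793349/32 ≈ 6.4979e+5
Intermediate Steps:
s = -129 (s = 42 - 171 = -129)
U(v) = -129 - v
U(j(-32)) + 649922 = (-129 - (-27)/(-32)) + 649922 = (-129 - (-27)*(-1)/32) + 649922 = (-129 - 1*27/32) + 649922 = (-129 - 27/32) + 649922 = -4155/32 + 649922 = 20793349/32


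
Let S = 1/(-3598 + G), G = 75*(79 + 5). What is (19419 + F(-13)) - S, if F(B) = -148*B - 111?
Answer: 57368863/2702 ≈ 21232.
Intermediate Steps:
G = 6300 (G = 75*84 = 6300)
F(B) = -111 - 148*B
S = 1/2702 (S = 1/(-3598 + 6300) = 1/2702 ≈ 0.00037010)
(19419 + F(-13)) - S = (19419 + (-111 - 148*(-13))) - 1*1/2702 = (19419 + (-111 + 1924)) - 1/2702 = (19419 + 1813) - 1/2702 = 21232 - 1/2702 = 57368863/2702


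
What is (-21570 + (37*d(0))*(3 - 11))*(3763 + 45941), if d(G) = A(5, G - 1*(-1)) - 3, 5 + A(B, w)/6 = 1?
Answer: -674880912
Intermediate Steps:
A(B, w) = -24 (A(B, w) = -30 + 6*1 = -30 + 6 = -24)
d(G) = -27 (d(G) = -24 - 3 = -27)
(-21570 + (37*d(0))*(3 - 11))*(3763 + 45941) = (-21570 + (37*(-27))*(3 - 11))*(3763 + 45941) = (-21570 - 999*(-8))*49704 = (-21570 + 7992)*49704 = -13578*49704 = -674880912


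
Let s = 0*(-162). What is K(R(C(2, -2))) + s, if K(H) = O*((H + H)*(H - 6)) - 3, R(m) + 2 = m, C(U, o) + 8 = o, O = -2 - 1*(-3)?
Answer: 429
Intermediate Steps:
O = 1 (O = -2 + 3 = 1)
C(U, o) = -8 + o
R(m) = -2 + m
K(H) = -3 + 2*H*(-6 + H) (K(H) = 1*((H + H)*(H - 6)) - 3 = 1*((2*H)*(-6 + H)) - 3 = 1*(2*H*(-6 + H)) - 3 = 2*H*(-6 + H) - 3 = -3 + 2*H*(-6 + H))
s = 0
K(R(C(2, -2))) + s = (-3 - 12*(-2 + (-8 - 2)) + 2*(-2 + (-8 - 2))²) + 0 = (-3 - 12*(-2 - 10) + 2*(-2 - 10)²) + 0 = (-3 - 12*(-12) + 2*(-12)²) + 0 = (-3 + 144 + 2*144) + 0 = (-3 + 144 + 288) + 0 = 429 + 0 = 429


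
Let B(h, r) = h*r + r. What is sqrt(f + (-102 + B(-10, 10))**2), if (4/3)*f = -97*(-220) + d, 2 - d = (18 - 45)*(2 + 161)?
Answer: 3*sqrt(24965)/2 ≈ 237.00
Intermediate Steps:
d = 4403 (d = 2 - (18 - 45)*(2 + 161) = 2 - (-27)*163 = 2 - 1*(-4401) = 2 + 4401 = 4403)
f = 77229/4 (f = 3*(-97*(-220) + 4403)/4 = 3*(21340 + 4403)/4 = (3/4)*25743 = 77229/4 ≈ 19307.)
B(h, r) = r + h*r
sqrt(f + (-102 + B(-10, 10))**2) = sqrt(77229/4 + (-102 + 10*(1 - 10))**2) = sqrt(77229/4 + (-102 + 10*(-9))**2) = sqrt(77229/4 + (-102 - 90)**2) = sqrt(77229/4 + (-192)**2) = sqrt(77229/4 + 36864) = sqrt(224685/4) = 3*sqrt(24965)/2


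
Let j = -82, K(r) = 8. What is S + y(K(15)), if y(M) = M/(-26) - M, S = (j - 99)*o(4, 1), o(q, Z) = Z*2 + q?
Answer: -14226/13 ≈ -1094.3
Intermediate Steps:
o(q, Z) = q + 2*Z (o(q, Z) = 2*Z + q = q + 2*Z)
S = -1086 (S = (-82 - 99)*(4 + 2*1) = -181*(4 + 2) = -181*6 = -1086)
y(M) = -27*M/26 (y(M) = M*(-1/26) - M = -M/26 - M = -27*M/26)
S + y(K(15)) = -1086 - 27/26*8 = -1086 - 108/13 = -14226/13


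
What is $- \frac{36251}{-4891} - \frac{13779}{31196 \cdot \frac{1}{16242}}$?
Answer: $- \frac{546733832671}{76289818} \approx -7166.5$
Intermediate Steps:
$- \frac{36251}{-4891} - \frac{13779}{31196 \cdot \frac{1}{16242}} = \left(-36251\right) \left(- \frac{1}{4891}\right) - \frac{13779}{31196 \cdot \frac{1}{16242}} = \frac{36251}{4891} - \frac{13779}{\frac{15598}{8121}} = \frac{36251}{4891} - \frac{111899259}{15598} = - \frac{546733832671}{76289818}$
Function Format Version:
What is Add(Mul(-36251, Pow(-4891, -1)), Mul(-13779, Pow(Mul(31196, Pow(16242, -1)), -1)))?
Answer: Rational(-546733832671, 76289818) ≈ -7166.5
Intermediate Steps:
Add(Mul(-36251, Pow(-4891, -1)), Mul(-13779, Pow(Mul(31196, Pow(16242, -1)), -1))) = Add(Mul(-36251, Rational(-1, 4891)), Mul(-13779, Pow(Mul(31196, Rational(1, 16242)), -1))) = Add(Rational(36251, 4891), Mul(-13779, Pow(Rational(15598, 8121), -1))) = Add(Rational(36251, 4891), Mul(-13779, Rational(8121, 15598))) = Add(Rational(36251, 4891), Rational(-111899259, 15598)) = Rational(-546733832671, 76289818)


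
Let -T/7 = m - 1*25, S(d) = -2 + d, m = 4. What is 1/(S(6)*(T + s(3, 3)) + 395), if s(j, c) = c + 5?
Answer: 1/1015 ≈ 0.00098522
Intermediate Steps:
s(j, c) = 5 + c
T = 147 (T = -7*(4 - 1*25) = -7*(4 - 25) = -7*(-21) = 147)
1/(S(6)*(T + s(3, 3)) + 395) = 1/((-2 + 6)*(147 + (5 + 3)) + 395) = 1/(4*(147 + 8) + 395) = 1/(4*155 + 395) = 1/(620 + 395) = 1/1015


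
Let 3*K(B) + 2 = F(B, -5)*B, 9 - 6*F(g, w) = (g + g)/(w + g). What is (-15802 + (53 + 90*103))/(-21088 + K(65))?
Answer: 699732/2274911 ≈ 0.30759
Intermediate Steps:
F(g, w) = 3/2 - g/(3*(g + w)) (F(g, w) = 3/2 - (g + g)/(6*(w + g)) = 3/2 - 2*g/(6*(g + w)) = 3/2 - g/(3*(g + w)))
K(B) = -⅔ + B*(-45 + 7*B)/(18*(-5 + B)) (K(B) = -⅔ + (((7*B + 9*(-5))/(6*(B - 5)))*B)/3 = -⅔ + (((7*B - 45)/(6*(-5 + B)))*B)/3 = -⅔ + (((-45 + 7*B)/(6*(-5 + B)))*B)/3 = -⅔ + (B*(-45 + 7*B)/(6*(-5 + B)))/3 = -⅔ + B*(-45 + 7*B)/(18*(-5 + B)))
(-15802 + (53 + 90*103))/(-21088 + K(65)) = (-15802 + (53 + 90*103))/(-21088 + (60 - 57*65 + 7*65²)/(18*(-5 + 65))) = (-15802 + (53 + 9270))/(-21088 + (1/18)*(60 - 3705 + 7*4225)/60) = (-15802 + 9323)/(-21088 + (1/18)*(1/60)*(60 - 3705 + 29575)) = -6479/(-21088 + (1/18)*(1/60)*25930) = -6479/(-21088 + 2593/108) = -6479/(-2274911/108) = -6479*(-108/2274911) = 699732/2274911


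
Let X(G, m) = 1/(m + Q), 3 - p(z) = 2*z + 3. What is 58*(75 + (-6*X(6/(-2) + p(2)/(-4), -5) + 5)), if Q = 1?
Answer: 4727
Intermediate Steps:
p(z) = -2*z (p(z) = 3 - (2*z + 3) = 3 - (3 + 2*z) = 3 + (-3 - 2*z) = -2*z)
X(G, m) = 1/(1 + m) (X(G, m) = 1/(m + 1) = 1/(1 + m))
58*(75 + (-6*X(6/(-2) + p(2)/(-4), -5) + 5)) = 58*(75 + (-6/(1 - 5) + 5)) = 58*(75 + (-6/(-4) + 5)) = 58*(75 + (-6*(-¼) + 5)) = 58*(75 + (3/2 + 5)) = 58*(75 + 13/2) = 58*(163/2) = 4727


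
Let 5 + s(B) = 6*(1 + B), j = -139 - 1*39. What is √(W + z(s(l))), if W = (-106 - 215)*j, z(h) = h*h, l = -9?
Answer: √59947 ≈ 244.84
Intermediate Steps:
j = -178 (j = -139 - 39 = -178)
s(B) = 1 + 6*B (s(B) = -5 + 6*(1 + B) = -5 + (6 + 6*B) = 1 + 6*B)
z(h) = h²
W = 57138 (W = (-106 - 215)*(-178) = -321*(-178) = 57138)
√(W + z(s(l))) = √(57138 + (1 + 6*(-9))²) = √(57138 + (1 - 54)²) = √(57138 + (-53)²) = √(57138 + 2809) = √59947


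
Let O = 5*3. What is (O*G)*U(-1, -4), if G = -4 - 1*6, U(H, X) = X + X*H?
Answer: 0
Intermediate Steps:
O = 15
U(H, X) = X + H*X
G = -10 (G = -4 - 6 = -10)
(O*G)*U(-1, -4) = (15*(-10))*(-4*(1 - 1)) = -(-600)*0 = -150*0 = 0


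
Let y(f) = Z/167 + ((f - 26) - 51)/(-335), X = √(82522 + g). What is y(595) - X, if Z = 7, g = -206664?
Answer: -84161/55945 - I*√124142 ≈ -1.5044 - 352.34*I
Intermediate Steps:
X = I*√124142 (X = √(82522 - 206664) = √(-124142) = I*√124142 ≈ 352.34*I)
y(f) = 15204/55945 - f/335 (y(f) = 7/167 + ((f - 26) - 51)/(-335) = 7*(1/167) + ((-26 + f) - 51)*(-1/335) = 7/167 + (-77 + f)*(-1/335) = 7/167 + (77/335 - f/335) = 15204/55945 - f/335)
y(595) - X = (15204/55945 - 1/335*595) - I*√124142 = (15204/55945 - 119/67) - I*√124142 = -84161/55945 - I*√124142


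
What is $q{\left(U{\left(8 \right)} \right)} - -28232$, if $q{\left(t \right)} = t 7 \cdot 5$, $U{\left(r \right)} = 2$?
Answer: $28302$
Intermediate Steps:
$q{\left(t \right)} = 35 t$ ($q{\left(t \right)} = 7 t 5 = 35 t$)
$q{\left(U{\left(8 \right)} \right)} - -28232 = 35 \cdot 2 - -28232 = 70 + 28232 = 28302$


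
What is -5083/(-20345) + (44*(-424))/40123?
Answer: -13508547/62792495 ≈ -0.21513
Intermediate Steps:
-5083/(-20345) + (44*(-424))/40123 = -5083*(-1/20345) - 18656*1/40123 = 391/1565 - 18656/40123 = -13508547/62792495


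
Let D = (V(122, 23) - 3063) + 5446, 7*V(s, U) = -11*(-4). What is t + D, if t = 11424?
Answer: 96693/7 ≈ 13813.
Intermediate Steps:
V(s, U) = 44/7 (V(s, U) = (-11*(-4))/7 = (⅐)*44 = 44/7)
D = 16725/7 (D = (44/7 - 3063) + 5446 = -21397/7 + 5446 = 16725/7 ≈ 2389.3)
t + D = 11424 + 16725/7 = 96693/7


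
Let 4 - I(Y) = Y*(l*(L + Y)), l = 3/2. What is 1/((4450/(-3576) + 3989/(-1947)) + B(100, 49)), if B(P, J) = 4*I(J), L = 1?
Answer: -386804/5681103759 ≈ -6.8086e-5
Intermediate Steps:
l = 3/2 (l = 3*(1/2) = 3/2 ≈ 1.5000)
I(Y) = 4 - Y*(3/2 + 3*Y/2) (I(Y) = 4 - Y*3*(1 + Y)/2 = 4 - Y*(3/2 + 3*Y/2))
B(P, J) = 16 - 6*J - 6*J**2 (B(P, J) = 4*(4 - 3*J/2 - 3*J**2/2) = 16 - 6*J - 6*J**2)
1/((4450/(-3576) + 3989/(-1947)) + B(100, 49)) = 1/((4450/(-3576) + 3989/(-1947)) + (16 - 6*49 - 6*49**2)) = 1/((4450*(-1/3576) + 3989*(-1/1947)) + (16 - 294 - 6*2401)) = 1/((-2225/1788 - 3989/1947) + (16 - 294 - 14406)) = 1/(-1273823/386804 - 14684) = 1/(-5681103759/386804) = -386804/5681103759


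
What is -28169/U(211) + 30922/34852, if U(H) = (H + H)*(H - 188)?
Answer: -85202132/42284189 ≈ -2.0150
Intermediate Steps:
U(H) = 2*H*(-188 + H) (U(H) = (2*H)*(-188 + H) = 2*H*(-188 + H))
-28169/U(211) + 30922/34852 = -28169*1/(422*(-188 + 211)) + 30922/34852 = -28169/(2*211*23) + 30922*(1/34852) = -28169/9706 + 15461/17426 = -85202132/42284189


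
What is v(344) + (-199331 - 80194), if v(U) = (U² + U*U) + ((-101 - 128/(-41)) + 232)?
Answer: -1751474/41 ≈ -42719.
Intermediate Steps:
v(U) = 5499/41 + 2*U² (v(U) = (U² + U²) + ((-101 - 128*(-1/41)) + 232) = 2*U² + ((-101 + 128/41) + 232) = 2*U² + (-4013/41 + 232) = 2*U² + 5499/41 = 5499/41 + 2*U²)
v(344) + (-199331 - 80194) = (5499/41 + 2*344²) + (-199331 - 80194) = (5499/41 + 2*118336) - 279525 = (5499/41 + 236672) - 279525 = 9709051/41 - 279525 = -1751474/41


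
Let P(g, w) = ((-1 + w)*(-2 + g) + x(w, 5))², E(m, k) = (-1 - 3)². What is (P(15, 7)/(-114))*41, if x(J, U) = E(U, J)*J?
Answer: -38950/3 ≈ -12983.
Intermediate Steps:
E(m, k) = 16 (E(m, k) = (-4)² = 16)
x(J, U) = 16*J
P(g, w) = (16*w + (-1 + w)*(-2 + g))² (P(g, w) = ((-1 + w)*(-2 + g) + 16*w)² = (16*w + (-1 + w)*(-2 + g))²)
(P(15, 7)/(-114))*41 = ((2 - 1*15 + 14*7 + 15*7)²/(-114))*41 = ((2 - 15 + 98 + 105)²*(-1/114))*41 = (190²*(-1/114))*41 = (36100*(-1/114))*41 = -950/3*41 = -38950/3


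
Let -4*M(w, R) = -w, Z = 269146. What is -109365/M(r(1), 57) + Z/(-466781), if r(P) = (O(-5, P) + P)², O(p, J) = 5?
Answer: -17017308793/1400343 ≈ -12152.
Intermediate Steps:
r(P) = (5 + P)²
M(w, R) = w/4 (M(w, R) = -(-1)*w/4 = w/4)
-109365/M(r(1), 57) + Z/(-466781) = -109365*4/(5 + 1)² + 269146/(-466781) = -109365/((¼)*6²) + 269146*(-1/466781) = -109365/((¼)*36) - 269146/466781 = -109365/9 - 269146/466781 = -109365*⅑ - 269146/466781 = -36455/3 - 269146/466781 = -17017308793/1400343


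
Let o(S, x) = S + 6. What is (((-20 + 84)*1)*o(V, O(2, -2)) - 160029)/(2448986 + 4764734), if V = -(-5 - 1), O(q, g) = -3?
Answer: -159261/7213720 ≈ -0.022078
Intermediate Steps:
V = 6 (V = -1*(-6) = 6)
o(S, x) = 6 + S
(((-20 + 84)*1)*o(V, O(2, -2)) - 160029)/(2448986 + 4764734) = (((-20 + 84)*1)*(6 + 6) - 160029)/(2448986 + 4764734) = ((64*1)*12 - 160029)/7213720 = (64*12 - 160029)*(1/7213720) = (768 - 160029)*(1/7213720) = -159261*1/7213720 = -159261/7213720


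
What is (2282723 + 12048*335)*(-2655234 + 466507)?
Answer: -13830134733781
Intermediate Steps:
(2282723 + 12048*335)*(-2655234 + 466507) = (2282723 + 4036080)*(-2188727) = 6318803*(-2188727) = -13830134733781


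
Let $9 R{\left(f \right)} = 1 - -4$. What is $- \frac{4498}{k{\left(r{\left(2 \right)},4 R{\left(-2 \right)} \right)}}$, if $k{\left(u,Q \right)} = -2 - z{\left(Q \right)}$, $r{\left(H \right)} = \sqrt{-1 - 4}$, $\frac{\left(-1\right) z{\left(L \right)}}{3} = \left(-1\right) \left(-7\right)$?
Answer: $- \frac{4498}{19} \approx -236.74$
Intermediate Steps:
$z{\left(L \right)} = -21$ ($z{\left(L \right)} = - 3 \left(\left(-1\right) \left(-7\right)\right) = \left(-3\right) 7 = -21$)
$r{\left(H \right)} = i \sqrt{5}$ ($r{\left(H \right)} = \sqrt{-5} = i \sqrt{5}$)
$R{\left(f \right)} = \frac{5}{9}$ ($R{\left(f \right)} = \frac{1 - -4}{9} = \frac{1 + 4}{9} = \frac{1}{9} \cdot 5 = \frac{5}{9}$)
$k{\left(u,Q \right)} = 19$ ($k{\left(u,Q \right)} = -2 - -21 = -2 + 21 = 19$)
$- \frac{4498}{k{\left(r{\left(2 \right)},4 R{\left(-2 \right)} \right)}} = - \frac{4498}{19}$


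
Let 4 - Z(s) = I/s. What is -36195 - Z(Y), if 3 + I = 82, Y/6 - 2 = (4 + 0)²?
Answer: -3909413/108 ≈ -36198.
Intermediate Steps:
Y = 108 (Y = 12 + 6*(4 + 0)² = 12 + 6*4² = 12 + 6*16 = 12 + 96 = 108)
I = 79 (I = -3 + 82 = 79)
Z(s) = 4 - 79/s
-36195 - Z(Y) = -36195 - (4 - 79/108) = -36195 - 1*353/108 = -36195 - 353/108 = -3909413/108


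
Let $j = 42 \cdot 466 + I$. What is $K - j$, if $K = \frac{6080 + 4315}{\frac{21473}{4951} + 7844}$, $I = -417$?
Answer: $- \frac{744256610490}{38857117} \approx -19154.0$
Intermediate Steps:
$j = 19155$ ($j = 42 \cdot 466 - 417 = 19572 - 417 = 19155$)
$K = \frac{51465645}{38857117}$ ($K = \frac{10395}{21473 \cdot \frac{1}{4951} + 7844} = \frac{10395}{\frac{21473}{4951} + 7844} = \frac{10395}{\frac{38857117}{4951}} = 10395 \cdot \frac{4951}{38857117} = \frac{51465645}{38857117} \approx 1.3245$)
$K - j = \frac{51465645}{38857117} - 19155 = - \frac{744256610490}{38857117}$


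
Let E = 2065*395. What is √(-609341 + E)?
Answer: 3*√22926 ≈ 454.24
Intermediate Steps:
E = 815675
√(-609341 + E) = √(-609341 + 815675) = √206334 = 3*√22926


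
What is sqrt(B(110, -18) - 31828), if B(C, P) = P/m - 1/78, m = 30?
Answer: I*sqrt(4841132010)/390 ≈ 178.41*I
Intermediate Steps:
B(C, P) = -1/78 + P/30 (B(C, P) = P/30 - 1/78 = -1/78 + P/30)
sqrt(B(110, -18) - 31828) = sqrt((-1/78 + (1/30)*(-18)) - 31828) = sqrt((-1/78 - 3/5) - 31828) = sqrt(-239/390 - 31828) = sqrt(-12413159/390) = I*sqrt(4841132010)/390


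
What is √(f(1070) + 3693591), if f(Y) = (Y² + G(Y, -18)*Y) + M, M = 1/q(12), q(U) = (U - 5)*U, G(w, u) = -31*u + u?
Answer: √9554337345/42 ≈ 2327.3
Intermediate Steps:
G(w, u) = -30*u
q(U) = U*(-5 + U) (q(U) = (-5 + U)*U = U*(-5 + U))
M = 1/84 (M = 1/(12*(-5 + 12)) = 1/(12*7) = 1/84 ≈ 0.011905)
f(Y) = 1/84 + Y² + 540*Y (f(Y) = (Y² + (-30*(-18))*Y) + 1/84 = (Y² + 540*Y) + 1/84 = 1/84 + Y² + 540*Y)
√(f(1070) + 3693591) = √((1/84 + 1070² + 540*1070) + 3693591) = √((1/84 + 1144900 + 577800) + 3693591) = √(144706801/84 + 3693591) = √(454968445/84) = √9554337345/42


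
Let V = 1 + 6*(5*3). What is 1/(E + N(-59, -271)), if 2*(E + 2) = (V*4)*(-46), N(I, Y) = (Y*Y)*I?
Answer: -1/4341393 ≈ -2.3034e-7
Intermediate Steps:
N(I, Y) = I*Y² (N(I, Y) = Y²*I = I*Y²)
V = 91 (V = 1 + 6*15 = 1 + 90 = 91)
E = -8374 (E = -2 + ((91*4)*(-46))/2 = -2 + (364*(-46))/2 = -2 + (½)*(-16744) = -2 - 8372 = -8374)
1/(E + N(-59, -271)) = 1/(-8374 - 59*(-271)²) = 1/(-8374 - 59*73441) = 1/(-8374 - 4333019) = 1/(-4341393) = -1/4341393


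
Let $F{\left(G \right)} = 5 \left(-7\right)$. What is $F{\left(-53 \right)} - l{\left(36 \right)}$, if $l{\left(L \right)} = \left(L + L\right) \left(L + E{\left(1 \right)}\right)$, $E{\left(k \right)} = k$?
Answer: $-2699$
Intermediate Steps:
$F{\left(G \right)} = -35$
$l{\left(L \right)} = 2 L \left(1 + L\right)$ ($l{\left(L \right)} = \left(L + L\right) \left(L + 1\right) = 2 L \left(1 + L\right)$)
$F{\left(-53 \right)} - l{\left(36 \right)} = -35 - 2 \cdot 36 \left(1 + 36\right) = -35 - 2 \cdot 36 \cdot 37 = -35 - 2664 = -2699$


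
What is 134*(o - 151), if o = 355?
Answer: 27336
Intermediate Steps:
134*(o - 151) = 134*(355 - 151) = 134*204 = 27336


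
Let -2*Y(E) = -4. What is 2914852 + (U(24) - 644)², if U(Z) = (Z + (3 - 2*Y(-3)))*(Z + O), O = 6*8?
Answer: 3938996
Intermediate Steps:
Y(E) = 2 (Y(E) = -½*(-4) = 2)
O = 48
U(Z) = (-1 + Z)*(48 + Z) (U(Z) = (Z + (3 - 2*2))*(Z + 48) = (Z + (3 - 4))*(48 + Z) = (Z - 1)*(48 + Z) = (-1 + Z)*(48 + Z))
2914852 + (U(24) - 644)² = 2914852 + ((-48 + 24² + 47*24) - 644)² = 2914852 + ((-48 + 576 + 1128) - 644)² = 2914852 + (1656 - 644)² = 2914852 + 1012² = 2914852 + 1024144 = 3938996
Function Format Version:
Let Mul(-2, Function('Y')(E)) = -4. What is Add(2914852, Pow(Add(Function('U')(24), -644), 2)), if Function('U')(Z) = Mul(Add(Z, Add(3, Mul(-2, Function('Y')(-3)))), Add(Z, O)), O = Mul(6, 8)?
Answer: 3938996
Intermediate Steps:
Function('Y')(E) = 2 (Function('Y')(E) = Mul(Rational(-1, 2), -4) = 2)
O = 48
Function('U')(Z) = Mul(Add(-1, Z), Add(48, Z)) (Function('U')(Z) = Mul(Add(Z, Add(3, Mul(-2, 2))), Add(Z, 48)) = Mul(Add(Z, Add(3, -4)), Add(48, Z)) = Mul(Add(Z, -1), Add(48, Z)) = Mul(Add(-1, Z), Add(48, Z)))
Add(2914852, Pow(Add(Function('U')(24), -644), 2)) = Add(2914852, Pow(Add(Add(-48, Pow(24, 2), Mul(47, 24)), -644), 2)) = Add(2914852, Pow(Add(Add(-48, 576, 1128), -644), 2)) = Add(2914852, Pow(Add(1656, -644), 2)) = Add(2914852, Pow(1012, 2)) = Add(2914852, 1024144) = 3938996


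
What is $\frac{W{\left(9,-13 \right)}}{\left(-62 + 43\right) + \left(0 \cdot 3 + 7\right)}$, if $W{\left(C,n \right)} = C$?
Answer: $- \frac{3}{4} \approx -0.75$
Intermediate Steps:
$\frac{W{\left(9,-13 \right)}}{\left(-62 + 43\right) + \left(0 \cdot 3 + 7\right)} = \frac{9}{\left(-62 + 43\right) + \left(0 \cdot 3 + 7\right)} = \frac{9}{-19 + \left(0 + 7\right)} = \frac{9}{-19 + 7} = \frac{9}{-12} = 9 \left(- \frac{1}{12}\right) = - \frac{3}{4}$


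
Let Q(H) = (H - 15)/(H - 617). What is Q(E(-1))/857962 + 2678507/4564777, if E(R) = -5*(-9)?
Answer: 93892042461467/160013126925652 ≈ 0.58678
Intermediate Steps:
E(R) = 45
Q(H) = (-15 + H)/(-617 + H)
Q(E(-1))/857962 + 2678507/4564777 = ((-15 + 45)/(-617 + 45))/857962 + 2678507/4564777 = (30/(-572))*(1/857962) + 2678507*(1/4564777) = -1/572*30*(1/857962) + 2678507/4564777 = -15/286*1/857962 + 2678507/4564777 = -15/245377132 + 2678507/4564777 = 93892042461467/160013126925652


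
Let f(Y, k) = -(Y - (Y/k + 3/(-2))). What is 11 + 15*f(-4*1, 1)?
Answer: -23/2 ≈ -11.500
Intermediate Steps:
f(Y, k) = -3/2 - Y + Y/k (f(Y, k) = -(Y - (Y/k + 3*(-½))) = -(Y - (Y/k - 3/2)) = -(Y - (-3/2 + Y/k)) = -(Y + (3/2 - Y/k)) = -(3/2 + Y - Y/k) = -3/2 - Y + Y/k)
11 + 15*f(-4*1, 1) = 11 + 15*(-3/2 - (-4) - 4*1/1) = 11 + 15*(-3/2 - 1*(-4) - 4*1) = 11 + 15*(-3/2 + 4 - 4) = 11 + 15*(-3/2) = 11 - 45/2 = -23/2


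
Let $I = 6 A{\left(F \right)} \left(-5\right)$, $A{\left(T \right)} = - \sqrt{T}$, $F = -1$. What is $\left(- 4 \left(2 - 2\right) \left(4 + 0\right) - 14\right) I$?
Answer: $- 420 i \approx - 420.0 i$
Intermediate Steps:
$I = 30 i$ ($I = 6 \left(- \sqrt{-1}\right) \left(-5\right) = 6 \left(- i\right) \left(-5\right) = - 6 i \left(-5\right) = 30 i \approx 30.0 i$)
$\left(- 4 \left(2 - 2\right) \left(4 + 0\right) - 14\right) I = \left(- 4 \left(2 - 2\right) \left(4 + 0\right) - 14\right) 30 i = \left(- 4 \left(2 - 2\right) 4 - 14\right) 30 i = \left(\left(-4\right) 0 \cdot 4 - 14\right) 30 i = \left(0 \cdot 4 - 14\right) 30 i = \left(0 - 14\right) 30 i = - 14 \cdot 30 i = - 420 i$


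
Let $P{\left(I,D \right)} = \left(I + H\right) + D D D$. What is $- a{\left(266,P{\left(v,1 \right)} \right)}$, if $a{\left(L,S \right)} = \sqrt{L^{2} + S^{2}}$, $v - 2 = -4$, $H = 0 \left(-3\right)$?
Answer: $- \sqrt{70757} \approx -266.0$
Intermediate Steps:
$H = 0$
$v = -2$ ($v = 2 - 4 = -2$)
$P{\left(I,D \right)} = I + D^{3}$ ($P{\left(I,D \right)} = \left(I + 0\right) + D D D = I + D^{2} D = I + D^{3}$)
$- a{\left(266,P{\left(v,1 \right)} \right)} = - \sqrt{266^{2} + \left(-2 + 1^{3}\right)^{2}} = - \sqrt{70756 + \left(-2 + 1\right)^{2}} = - \sqrt{70756 + \left(-1\right)^{2}} = - \sqrt{70756 + 1} = - \sqrt{70757}$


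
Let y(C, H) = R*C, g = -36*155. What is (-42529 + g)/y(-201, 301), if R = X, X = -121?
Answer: -48109/24321 ≈ -1.9781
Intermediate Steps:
g = -5580
R = -121
y(C, H) = -121*C
(-42529 + g)/y(-201, 301) = (-42529 - 5580)/((-121*(-201))) = -48109/24321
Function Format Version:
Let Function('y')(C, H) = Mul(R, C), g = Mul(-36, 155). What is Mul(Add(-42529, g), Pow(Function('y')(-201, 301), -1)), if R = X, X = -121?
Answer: Rational(-48109, 24321) ≈ -1.9781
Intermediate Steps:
g = -5580
R = -121
Function('y')(C, H) = Mul(-121, C)
Mul(Add(-42529, g), Pow(Function('y')(-201, 301), -1)) = Mul(Add(-42529, -5580), Pow(Mul(-121, -201), -1)) = Mul(-48109, Pow(24321, -1)) = Mul(-48109, Rational(1, 24321)) = Rational(-48109, 24321)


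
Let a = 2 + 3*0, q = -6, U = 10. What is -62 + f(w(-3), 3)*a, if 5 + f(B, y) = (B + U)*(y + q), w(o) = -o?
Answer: -150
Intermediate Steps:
f(B, y) = -5 + (-6 + y)*(10 + B) (f(B, y) = -5 + (B + 10)*(y - 6) = -5 + (10 + B)*(-6 + y) = -5 + (-6 + y)*(10 + B))
a = 2 (a = 2 + 0 = 2)
-62 + f(w(-3), 3)*a = -62 + (-65 - (-6)*(-3) + 10*3 - 1*(-3)*3)*2 = -62 + (-65 - 6*3 + 30 + 3*3)*2 = -62 + (-65 - 18 + 30 + 9)*2 = -62 - 44*2 = -62 - 88 = -150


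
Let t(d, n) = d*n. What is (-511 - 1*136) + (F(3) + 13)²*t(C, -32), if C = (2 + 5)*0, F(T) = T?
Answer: -647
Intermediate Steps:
C = 0 (C = 7*0 = 0)
(-511 - 1*136) + (F(3) + 13)²*t(C, -32) = (-511 - 1*136) + (3 + 13)²*(0*(-32)) = (-511 - 136) + 16²*0 = -647 + 256*0 = -647 + 0 = -647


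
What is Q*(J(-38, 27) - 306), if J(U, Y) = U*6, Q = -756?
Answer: 403704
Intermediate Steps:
J(U, Y) = 6*U
Q*(J(-38, 27) - 306) = -756*(6*(-38) - 306) = -756*(-228 - 306) = -756*(-534) = 403704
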